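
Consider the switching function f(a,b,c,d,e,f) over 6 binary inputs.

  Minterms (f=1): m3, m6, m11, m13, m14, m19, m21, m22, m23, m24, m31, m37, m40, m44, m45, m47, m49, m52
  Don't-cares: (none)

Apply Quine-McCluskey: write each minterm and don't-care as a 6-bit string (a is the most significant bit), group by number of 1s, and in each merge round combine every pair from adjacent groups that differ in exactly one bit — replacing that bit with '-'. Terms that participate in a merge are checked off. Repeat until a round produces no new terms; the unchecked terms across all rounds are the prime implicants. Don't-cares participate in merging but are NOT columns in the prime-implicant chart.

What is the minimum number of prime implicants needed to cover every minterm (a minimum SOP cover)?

[col 0] 000011*, 000110*, 001011*, 001101*, 001110*, 010011*, 010101*, 010110*, 010111*, 011000, 011111*, 100101*, 101000*, 101100*, 101101*, 101111*, 110001, 110100
[col 1] -01101, 0-0011, 0-0110, 00-011, 00-110, 01-111, 010-11, 0101-1, 01011-, 10-101, 101-00, 1011-1, 10110-
Prime implicants: -01101, 0-0011, 0-0110, 00-011, 00-110, 01-111, 010-11, 0101-1, 01011-, 011000, 10-101, 101-00, 1011-1, 10110-, 110001, 110100
PI chart (minterm → PIs covering it):
  3 | 0-0011,00-011
  6 | 0-0110,00-110
  11 | 00-011  (sole → essential)
  13 | -01101  (sole → essential)
  14 | 00-110  (sole → essential)
  19 | 0-0011,010-11
  21 | 0101-1  (sole → essential)
  22 | 0-0110,01011-
  23 | 01-111,010-11,0101-1,01011-
  24 | 011000  (sole → essential)
  31 | 01-111  (sole → essential)
  37 | 10-101  (sole → essential)
  40 | 101-00  (sole → essential)
  44 | 101-00,10110-
  45 | -01101,10-101,1011-1,10110-
  47 | 1011-1  (sole → essential)
  49 | 110001  (sole → essential)
  52 | 110100  (sole → essential)
Essential prime implicants: -01101, 00-011, 00-110, 01-111, 0101-1, 011000, 10-101, 101-00, 1011-1, 110001, 110100
Petrick residual → 0-0011, 0-0110
Minimum SOP uses 13 PIs: b'cde'f + a'c'd'ef + a'c'def' + a'b'd'ef + a'b'def' + a'bdef + a'bc'df + a'bcd'e'f' + ab'de'f + ab'ce'f' + ab'cdf + abc'd'e'f + abc'de'f'

13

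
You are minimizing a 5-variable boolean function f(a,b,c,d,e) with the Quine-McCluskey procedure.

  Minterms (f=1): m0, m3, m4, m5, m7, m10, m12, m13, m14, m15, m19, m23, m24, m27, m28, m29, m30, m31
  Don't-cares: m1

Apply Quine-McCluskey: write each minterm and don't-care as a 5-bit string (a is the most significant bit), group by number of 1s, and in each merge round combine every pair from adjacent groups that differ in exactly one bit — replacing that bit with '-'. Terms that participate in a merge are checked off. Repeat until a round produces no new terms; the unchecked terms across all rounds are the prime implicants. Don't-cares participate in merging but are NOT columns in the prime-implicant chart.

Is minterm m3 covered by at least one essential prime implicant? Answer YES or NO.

Round 0: 00000✓ 00001✓ 00011✓ 00100✓ 00101✓ 00111✓ 01010✓ 01100✓ 01101✓ 01110✓ 01111✓ 10011✓ 10111✓ 11000✓ 11011✓ 11100✓ 11101✓ 11110✓ 11111✓
Round 1: -0011✓ -0111✓ -1100✓ -1101✓ -1110✓ -1111✓ 0-100✓ 0-101✓ 0-111✓ 00-00✓ 00-01✓ 00-11✓ 000-1✓ 0000-✓ 001-1✓ 0010-✓ 01-10 011-0✓ 011-1✓ 0110-✓ 0111-✓ 1-011✓ 1-111✓ 10-11✓ 11-00 11-11✓ 111-0✓ 111-1✓ 1110-✓ 1111-✓
Round 2: --111 -0-11 -11-0✓ -11-1✓ -110-✓ -111-✓ 0-1-1 0-10- 00--1 00-0- 011--✓ 1--11 111--✓
Round 3: -11--
PIs = {--111, -0-11, -11--, 0-1-1, 0-10-, 00--1, 00-0-, 01-10, 1--11, 11-00}
Coverage chart:
  m0: 00-0- ←essential
  m3: -0-11,00--1
  m4: 0-10-,00-0-
  m5: 0-1-1,0-10-,00--1,00-0-
  m7: --111,-0-11,0-1-1,00--1
  m10: 01-10 ←essential
  m12: -11--,0-10-
  m13: -11--,0-1-1,0-10-
  m14: -11--,01-10
  m15: --111,-11--,0-1-1
  m19: -0-11,1--11
  m23: --111,-0-11,1--11
  m24: 11-00 ←essential
  m27: 1--11 ←essential
  m28: -11--,11-00
  m29: -11-- ←essential
  m30: -11-- ←essential
  m31: --111,-11--,1--11
Essential: -11--, 00-0-, 01-10, 1--11, 11-00

NO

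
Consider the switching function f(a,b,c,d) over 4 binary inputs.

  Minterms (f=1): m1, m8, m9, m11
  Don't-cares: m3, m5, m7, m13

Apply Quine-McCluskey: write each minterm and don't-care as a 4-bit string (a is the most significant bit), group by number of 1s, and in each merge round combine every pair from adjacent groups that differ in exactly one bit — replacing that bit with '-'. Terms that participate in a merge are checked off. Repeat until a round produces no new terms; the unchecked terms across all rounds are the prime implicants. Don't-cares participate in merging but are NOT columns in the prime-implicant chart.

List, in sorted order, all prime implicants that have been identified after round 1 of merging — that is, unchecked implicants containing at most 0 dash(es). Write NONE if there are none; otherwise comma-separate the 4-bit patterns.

NONE

size-2^0 implicants → 0001(✓)  0011(✓)  0101(✓)  0111(✓)  1000(✓)  1001(✓)  1011(✓)  1101(✓)
size-2^1 implicants → -001(✓)  -011(✓)  -101(✓)  0-01(✓)  0-11(✓)  00-1(✓)  01-1(✓)  1-01(✓)  10-1(✓)  100-
size-2^2 implicants → --01  -0-1  0--1
Unchecked terms (primes): --01, -0-1, 0--1, 100-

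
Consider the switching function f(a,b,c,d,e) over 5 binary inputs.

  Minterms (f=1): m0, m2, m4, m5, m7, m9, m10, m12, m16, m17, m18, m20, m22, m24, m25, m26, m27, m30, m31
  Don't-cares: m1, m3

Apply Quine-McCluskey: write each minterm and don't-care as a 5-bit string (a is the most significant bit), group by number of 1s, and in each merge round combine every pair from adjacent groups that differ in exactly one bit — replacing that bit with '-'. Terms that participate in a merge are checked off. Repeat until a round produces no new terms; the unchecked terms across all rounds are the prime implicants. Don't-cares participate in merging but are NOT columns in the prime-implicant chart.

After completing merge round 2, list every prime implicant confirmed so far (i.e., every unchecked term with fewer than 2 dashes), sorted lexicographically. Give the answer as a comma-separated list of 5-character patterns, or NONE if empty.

Round 0: 00000✓ 00001✓ 00010✓ 00011✓ 00100✓ 00101✓ 00111✓ 01001✓ 01010✓ 01100✓ 10000✓ 10001✓ 10010✓ 10100✓ 10110✓ 11000✓ 11001✓ 11010✓ 11011✓ 11110✓ 11111✓
Round 1: -0000✓ -0001✓ -0010✓ -0100✓ -1001✓ -1010✓ 0-001✓ 0-010✓ 0-100 00-00✓ 00-01✓ 00-11✓ 000-0✓ 000-1✓ 0000-✓ 0001-✓ 001-1✓ 0010-✓ 1-000✓ 1-001✓ 1-010✓ 1-110✓ 10-00✓ 10-10✓ 100-0✓ 1000-✓ 101-0✓ 11-10✓ 11-11✓ 110-0✓ 110-1✓ 1100-✓ 1101-✓ 1111-✓
Round 2: --001 --010 -0-00 -00-0 -000- 00--1 00-0- 000-- 1--10 1-0-0 1-00- 10--0 11-1- 110--
PIs = {--001, --010, -0-00, -00-0, -000-, 0-100, 00--1, 00-0-, 000--, 1--10, 1-0-0, 1-00-, 10--0, 11-1-, 110--}

0-100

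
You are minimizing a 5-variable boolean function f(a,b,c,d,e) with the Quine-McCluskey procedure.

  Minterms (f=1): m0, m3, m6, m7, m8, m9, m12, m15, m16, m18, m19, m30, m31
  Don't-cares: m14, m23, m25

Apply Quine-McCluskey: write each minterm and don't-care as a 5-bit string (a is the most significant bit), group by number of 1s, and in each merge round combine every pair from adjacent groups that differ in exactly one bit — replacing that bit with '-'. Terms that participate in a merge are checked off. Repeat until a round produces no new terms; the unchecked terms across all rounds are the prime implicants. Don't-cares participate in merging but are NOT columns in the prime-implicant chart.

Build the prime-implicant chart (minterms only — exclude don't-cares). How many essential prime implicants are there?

3

[col 0] 00000*, 00011*, 00110*, 00111*, 01000*, 01001*, 01100*, 01110*, 01111*, 10000*, 10010*, 10011*, 10111*, 11001*, 11110*, 11111*
[col 1] -0000, -0011*, -0111*, -1001, -1110*, -1111*, 0-000, 0-110*, 0-111*, 00-11*, 0011-*, 01-00, 0100-, 011-0, 0111-*, 1-111*, 10-11*, 100-0, 1001-, 1111-*
[col 2] --111, -0-11, -111-, 0-11-
Prime implicants: --111, -0-11, -0000, -1001, -111-, 0-000, 0-11-, 01-00, 0100-, 011-0, 100-0, 1001-
PI chart (minterm → PIs covering it):
  0 | -0000,0-000
  3 | -0-11  (sole → essential)
  6 | 0-11-  (sole → essential)
  7 | --111,-0-11,0-11-
  8 | 0-000,01-00,0100-
  9 | -1001,0100-
  12 | 01-00,011-0
  15 | --111,-111-,0-11-
  16 | -0000,100-0
  18 | 100-0,1001-
  19 | -0-11,1001-
  30 | -111-  (sole → essential)
  31 | --111,-111-
Essential prime implicants: -0-11, -111-, 0-11-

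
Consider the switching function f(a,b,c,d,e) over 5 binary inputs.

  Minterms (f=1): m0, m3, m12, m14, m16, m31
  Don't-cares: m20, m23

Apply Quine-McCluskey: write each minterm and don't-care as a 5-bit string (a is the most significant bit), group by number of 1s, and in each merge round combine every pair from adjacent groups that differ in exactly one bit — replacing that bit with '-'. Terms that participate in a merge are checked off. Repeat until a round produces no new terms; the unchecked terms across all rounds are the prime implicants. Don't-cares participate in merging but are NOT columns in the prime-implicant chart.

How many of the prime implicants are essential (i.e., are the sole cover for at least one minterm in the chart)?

Round 0: 00000✓ 00011 01100✓ 01110✓ 10000✓ 10100✓ 10111✓ 11111✓
Round 1: -0000 011-0 1-111 10-00
PIs = {-0000, 00011, 011-0, 1-111, 10-00}
Coverage chart:
  m0: -0000 ←essential
  m3: 00011 ←essential
  m12: 011-0 ←essential
  m14: 011-0 ←essential
  m16: -0000,10-00
  m31: 1-111 ←essential
Essential: -0000, 00011, 011-0, 1-111

4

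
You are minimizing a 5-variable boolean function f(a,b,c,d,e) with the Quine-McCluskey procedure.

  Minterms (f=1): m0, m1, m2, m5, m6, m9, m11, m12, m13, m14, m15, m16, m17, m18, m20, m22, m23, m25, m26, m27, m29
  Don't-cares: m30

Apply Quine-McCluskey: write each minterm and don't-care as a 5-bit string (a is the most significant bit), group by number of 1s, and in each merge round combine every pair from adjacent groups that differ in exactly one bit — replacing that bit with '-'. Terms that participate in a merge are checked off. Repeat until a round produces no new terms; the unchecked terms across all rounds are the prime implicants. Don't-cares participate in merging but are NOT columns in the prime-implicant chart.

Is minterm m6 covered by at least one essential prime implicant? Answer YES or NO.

[col 0] 00000*, 00001*, 00010*, 00101*, 00110*, 01001*, 01011*, 01100*, 01101*, 01110*, 01111*, 10000*, 10001*, 10010*, 10100*, 10110*, 10111*, 11001*, 11010*, 11011*, 11101*, 11110*
[col 1] -0000*, -0001*, -0010*, -0110*, -1001*, -1011*, -1101*, -1110*, 0-001*, 0-101*, 0-110*, 00-01*, 00-10*, 000-0*, 0000-*, 01-01*, 01-11*, 010-1*, 011-0*, 011-1*, 0110-*, 0111-*, 1-001*, 1-010*, 1-110*, 10-00*, 10-10*, 100-0*, 1000-*, 101-0*, 1011-, 11-01*, 11-10*, 110-1*, 1101-
[col 2] --001, --110, -0-10, -00-0, -000-, -1-01, -10-1, 0--01, 01--1, 011--, 1--10, 10--0
Prime implicants: --001, --110, -0-10, -00-0, -000-, -1-01, -10-1, 0--01, 01--1, 011--, 1--10, 10--0, 1011-, 1101-
PI chart (minterm → PIs covering it):
  0 | -00-0,-000-
  1 | --001,-000-,0--01
  2 | -0-10,-00-0
  5 | 0--01  (sole → essential)
  6 | --110,-0-10
  9 | --001,-1-01,-10-1,0--01,01--1
  11 | -10-1,01--1
  12 | 011--  (sole → essential)
  13 | -1-01,0--01,01--1,011--
  14 | --110,011--
  15 | 01--1,011--
  16 | -00-0,-000-,10--0
  17 | --001,-000-
  18 | -0-10,-00-0,1--10,10--0
  20 | 10--0  (sole → essential)
  22 | --110,-0-10,1--10,10--0,1011-
  23 | 1011-  (sole → essential)
  25 | --001,-1-01,-10-1
  26 | 1--10,1101-
  27 | -10-1,1101-
  29 | -1-01  (sole → essential)
Essential prime implicants: -1-01, 0--01, 011--, 10--0, 1011-

NO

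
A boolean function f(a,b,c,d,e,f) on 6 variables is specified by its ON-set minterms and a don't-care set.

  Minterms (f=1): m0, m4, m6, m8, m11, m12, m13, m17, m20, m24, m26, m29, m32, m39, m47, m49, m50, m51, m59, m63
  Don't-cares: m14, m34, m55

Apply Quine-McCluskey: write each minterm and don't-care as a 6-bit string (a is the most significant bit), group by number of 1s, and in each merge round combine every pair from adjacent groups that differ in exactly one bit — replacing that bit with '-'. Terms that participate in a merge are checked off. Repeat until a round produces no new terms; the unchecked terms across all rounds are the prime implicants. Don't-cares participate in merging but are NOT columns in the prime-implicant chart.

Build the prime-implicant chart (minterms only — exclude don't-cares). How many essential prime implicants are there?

Round 0: 000000✓ 000100✓ 000110✓ 001000✓ 001011 001100✓ 001101✓ 001110✓ 010001✓ 010100✓ 011000✓ 011010✓ 011101✓ 100000✓ 100010✓ 100111✓ 101111✓ 110001✓ 110010✓ 110011✓ 110111✓ 111011✓ 111111✓
Round 1: -00000 -10001 0-0100 0-1000 0-1101 00-000✓ 00-100✓ 00-110✓ 000-00✓ 0001-0✓ 001-00✓ 0011-0✓ 00110- 0110-0 1-0010 1-0111✓ 1-1111✓ 10-111✓ 1000-0 11-011✓ 11-111✓ 110-11✓ 1100-1 11001- 111-11✓
Round 2: 00--00 00-1-0 1--111 11--11
PIs = {-00000, -10001, 0-0100, 0-1000, 0-1101, 00--00, 00-1-0, 001011, 00110-, 0110-0, 1--111, 1-0010, 1000-0, 11--11, 1100-1, 11001-}
Coverage chart:
  m0: -00000,00--00
  m4: 0-0100,00--00,00-1-0
  m6: 00-1-0 ←essential
  m8: 0-1000,00--00
  m11: 001011 ←essential
  m12: 00--00,00-1-0,00110-
  m13: 0-1101,00110-
  m17: -10001 ←essential
  m20: 0-0100 ←essential
  m24: 0-1000,0110-0
  m26: 0110-0 ←essential
  m29: 0-1101 ←essential
  m32: -00000,1000-0
  m39: 1--111 ←essential
  m47: 1--111 ←essential
  m49: -10001,1100-1
  m50: 1-0010,11001-
  m51: 11--11,1100-1,11001-
  m59: 11--11 ←essential
  m63: 1--111,11--11
Essential: -10001, 0-0100, 0-1101, 00-1-0, 001011, 0110-0, 1--111, 11--11

8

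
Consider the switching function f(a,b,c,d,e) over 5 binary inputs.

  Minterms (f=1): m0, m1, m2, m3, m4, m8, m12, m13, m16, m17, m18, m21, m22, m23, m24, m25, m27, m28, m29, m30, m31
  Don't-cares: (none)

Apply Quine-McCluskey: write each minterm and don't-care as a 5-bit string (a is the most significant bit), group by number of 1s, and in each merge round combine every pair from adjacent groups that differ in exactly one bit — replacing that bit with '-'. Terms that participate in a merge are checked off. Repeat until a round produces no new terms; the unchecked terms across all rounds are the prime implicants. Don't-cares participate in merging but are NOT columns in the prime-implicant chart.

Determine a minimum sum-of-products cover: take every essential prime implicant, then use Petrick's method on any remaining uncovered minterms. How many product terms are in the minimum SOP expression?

[col 0] 00000*, 00001*, 00010*, 00011*, 00100*, 01000*, 01100*, 01101*, 10000*, 10001*, 10010*, 10101*, 10110*, 10111*, 11000*, 11001*, 11011*, 11100*, 11101*, 11110*, 11111*
[col 1] -0000*, -0001*, -0010*, -1000*, -1100*, -1101*, 0-000*, 0-100*, 00-00*, 000-0*, 000-1*, 0000-*, 0001-*, 01-00*, 0110-*, 1-000*, 1-001*, 1-101*, 1-110*, 1-111*, 10-01*, 10-10, 100-0*, 1000-*, 101-1*, 1011-*, 11-00*, 11-01*, 11-11*, 110-1*, 1100-*, 111-0*, 111-1*, 1110-*, 1111-*
[col 2] --000, -00-0, -000-, -1-00, -110-, 0--00, 000--, 1--01, 1-00-, 1-1-1, 1-11-, 11--1, 11-0-, 111--
Prime implicants: --000, -00-0, -000-, -1-00, -110-, 0--00, 000--, 1--01, 1-00-, 1-1-1, 1-11-, 10-10, 11--1, 11-0-, 111--
PI chart (minterm → PIs covering it):
  0 | --000,-00-0,-000-,0--00,000--
  1 | -000-,000--
  2 | -00-0,000--
  3 | 000--  (sole → essential)
  4 | 0--00  (sole → essential)
  8 | --000,-1-00,0--00
  12 | -1-00,-110-,0--00
  13 | -110-  (sole → essential)
  16 | --000,-00-0,-000-,1-00-
  17 | -000-,1--01,1-00-
  18 | -00-0,10-10
  21 | 1--01,1-1-1
  22 | 1-11-,10-10
  23 | 1-1-1,1-11-
  24 | --000,-1-00,1-00-,11-0-
  25 | 1--01,1-00-,11--1,11-0-
  27 | 11--1  (sole → essential)
  28 | -1-00,-110-,11-0-,111--
  29 | -110-,1--01,1-1-1,11--1,11-0-,111--
  30 | 1-11-,111--
  31 | 1-1-1,1-11-,11--1,111--
Essential prime implicants: -110-, 0--00, 000--, 11--1
Petrick residual → --000, -00-0, 1--01, 1-11-
Minimum SOP uses 8 PIs: c'd'e' + b'c'e' + bcd' + a'd'e' + a'b'c' + ad'e + acd + abe

8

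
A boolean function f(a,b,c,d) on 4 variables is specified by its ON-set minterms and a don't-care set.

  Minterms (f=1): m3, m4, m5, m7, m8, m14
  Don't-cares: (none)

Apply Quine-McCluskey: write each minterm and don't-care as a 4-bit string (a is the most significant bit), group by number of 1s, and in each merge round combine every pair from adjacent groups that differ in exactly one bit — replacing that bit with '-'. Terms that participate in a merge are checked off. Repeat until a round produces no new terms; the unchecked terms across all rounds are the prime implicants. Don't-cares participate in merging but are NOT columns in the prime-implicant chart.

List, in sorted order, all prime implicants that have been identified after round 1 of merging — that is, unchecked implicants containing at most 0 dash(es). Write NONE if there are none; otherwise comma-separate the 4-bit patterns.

Round 0: 0011✓ 0100✓ 0101✓ 0111✓ 1000 1110
Round 1: 0-11 01-1 010-
PIs = {0-11, 01-1, 010-, 1000, 1110}

1000, 1110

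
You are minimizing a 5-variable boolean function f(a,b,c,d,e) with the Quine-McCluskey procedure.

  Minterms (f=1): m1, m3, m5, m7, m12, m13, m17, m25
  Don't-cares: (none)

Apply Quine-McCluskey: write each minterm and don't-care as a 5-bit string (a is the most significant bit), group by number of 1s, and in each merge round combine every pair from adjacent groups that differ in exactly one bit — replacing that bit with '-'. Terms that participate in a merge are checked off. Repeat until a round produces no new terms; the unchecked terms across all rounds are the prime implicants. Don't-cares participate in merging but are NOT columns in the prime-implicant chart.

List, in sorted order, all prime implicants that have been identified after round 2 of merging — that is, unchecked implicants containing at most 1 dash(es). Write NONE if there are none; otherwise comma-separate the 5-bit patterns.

-0001, 0-101, 0110-, 1-001

size-2^0 implicants → 00001(✓)  00011(✓)  00101(✓)  00111(✓)  01100(✓)  01101(✓)  10001(✓)  11001(✓)
size-2^1 implicants → -0001  0-101  00-01(✓)  00-11(✓)  000-1(✓)  001-1(✓)  0110-  1-001
size-2^2 implicants → 00--1
Unchecked terms (primes): -0001, 0-101, 00--1, 0110-, 1-001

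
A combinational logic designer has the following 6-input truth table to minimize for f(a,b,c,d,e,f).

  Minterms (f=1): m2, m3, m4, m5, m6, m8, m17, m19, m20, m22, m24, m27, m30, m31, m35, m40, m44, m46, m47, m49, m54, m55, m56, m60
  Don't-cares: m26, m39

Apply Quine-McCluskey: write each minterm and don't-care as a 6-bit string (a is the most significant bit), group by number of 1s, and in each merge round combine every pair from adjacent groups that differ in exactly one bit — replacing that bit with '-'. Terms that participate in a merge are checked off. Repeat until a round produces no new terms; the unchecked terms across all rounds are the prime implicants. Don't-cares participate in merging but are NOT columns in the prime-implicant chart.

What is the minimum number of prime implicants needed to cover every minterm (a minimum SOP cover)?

[col 0] 000010*, 000011*, 000100*, 000101*, 000110*, 001000*, 010001*, 010011*, 010100*, 010110*, 011000*, 011010*, 011011*, 011110*, 011111*, 100011*, 100111*, 101000*, 101100*, 101110*, 101111*, 110001*, 110110*, 110111*, 111000*, 111100*
[col 1] -00011, -01000*, -10001, -10110, -11000*, 0-0011, 0-0100*, 0-0110*, 0-1000*, 000-10, 00001-, 0001-0*, 00010-, 01-011, 01-110, 0100-1, 0101-0*, 011-10*, 011-11*, 0110-0, 01101-*, 01111-*, 1-0111, 1-1000*, 1-1100*, 10-111, 100-11, 101-00*, 1011-0, 10111-, 11011-, 111-00*
[col 2] --1000, 0-01-0, 011-1-, 1-1-00
Prime implicants: --1000, -00011, -10001, -10110, 0-0011, 0-01-0, 000-10, 00001-, 00010-, 01-011, 01-110, 0100-1, 011-1-, 0110-0, 1-0111, 1-1-00, 10-111, 100-11, 1011-0, 10111-, 11011-
PI chart (minterm → PIs covering it):
  2 | 000-10,00001-
  3 | -00011,0-0011,00001-
  4 | 0-01-0,00010-
  5 | 00010-  (sole → essential)
  6 | 0-01-0,000-10
  8 | --1000  (sole → essential)
  17 | -10001,0100-1
  19 | 0-0011,01-011,0100-1
  20 | 0-01-0  (sole → essential)
  22 | -10110,0-01-0,01-110
  24 | --1000,0110-0
  27 | 01-011,011-1-
  30 | 01-110,011-1-
  31 | 011-1-  (sole → essential)
  35 | -00011,100-11
  40 | --1000,1-1-00
  44 | 1-1-00,1011-0
  46 | 1011-0,10111-
  47 | 10-111,10111-
  49 | -10001  (sole → essential)
  54 | -10110,11011-
  55 | 1-0111,11011-
  56 | --1000,1-1-00
  60 | 1-1-00  (sole → essential)
Essential prime implicants: --1000, -10001, 0-01-0, 00010-, 011-1-, 1-1-00
Petrick residual → -00011, 0-0011, 000-10, 10111-, 11011-
Minimum SOP uses 11 PIs: cd'e'f' + b'c'd'ef + bc'd'e'f + a'c'd'ef + a'c'df' + a'b'c'ef' + a'b'c'de' + a'bce + ace'f' + ab'cde + abc'de

11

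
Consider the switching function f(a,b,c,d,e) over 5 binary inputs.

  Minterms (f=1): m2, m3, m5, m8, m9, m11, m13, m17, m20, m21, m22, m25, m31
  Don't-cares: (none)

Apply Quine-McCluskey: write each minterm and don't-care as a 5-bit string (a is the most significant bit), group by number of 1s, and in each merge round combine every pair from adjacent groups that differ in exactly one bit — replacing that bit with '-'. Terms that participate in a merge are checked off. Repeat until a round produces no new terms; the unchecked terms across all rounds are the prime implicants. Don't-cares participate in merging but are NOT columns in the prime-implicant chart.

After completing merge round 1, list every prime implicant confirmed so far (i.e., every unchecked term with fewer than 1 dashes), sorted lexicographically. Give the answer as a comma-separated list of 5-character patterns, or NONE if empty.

11111

Round 0: 00010✓ 00011✓ 00101✓ 01000✓ 01001✓ 01011✓ 01101✓ 10001✓ 10100✓ 10101✓ 10110✓ 11001✓ 11111
Round 1: -0101 -1001 0-011 0-101 0001- 01-01 010-1 0100- 1-001 10-01 101-0 1010-
PIs = {-0101, -1001, 0-011, 0-101, 0001-, 01-01, 010-1, 0100-, 1-001, 10-01, 101-0, 1010-, 11111}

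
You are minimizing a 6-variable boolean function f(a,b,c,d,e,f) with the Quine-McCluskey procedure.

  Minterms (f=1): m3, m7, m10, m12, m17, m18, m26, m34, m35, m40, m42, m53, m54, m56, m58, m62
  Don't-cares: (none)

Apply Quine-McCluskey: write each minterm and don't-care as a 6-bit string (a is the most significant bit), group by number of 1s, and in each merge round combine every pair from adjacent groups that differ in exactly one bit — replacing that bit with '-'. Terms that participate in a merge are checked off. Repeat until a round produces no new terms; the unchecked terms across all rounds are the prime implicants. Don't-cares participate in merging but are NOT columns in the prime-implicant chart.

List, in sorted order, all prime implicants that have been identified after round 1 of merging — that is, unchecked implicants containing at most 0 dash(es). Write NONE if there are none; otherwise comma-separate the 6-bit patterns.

001100, 010001, 110101

[col 0] 000011*, 000111*, 001010*, 001100, 010001, 010010*, 011010*, 100010*, 100011*, 101000*, 101010*, 110101, 110110*, 111000*, 111010*, 111110*
[col 1] -00011, -01010*, -11010*, 0-1010*, 000-11, 01-010, 1-1000*, 1-1010*, 10-010, 10001-, 1010-0*, 11-110, 111-10, 1110-0*
[col 2] --1010, 1-10-0
Prime implicants: --1010, -00011, 000-11, 001100, 01-010, 010001, 1-10-0, 10-010, 10001-, 11-110, 110101, 111-10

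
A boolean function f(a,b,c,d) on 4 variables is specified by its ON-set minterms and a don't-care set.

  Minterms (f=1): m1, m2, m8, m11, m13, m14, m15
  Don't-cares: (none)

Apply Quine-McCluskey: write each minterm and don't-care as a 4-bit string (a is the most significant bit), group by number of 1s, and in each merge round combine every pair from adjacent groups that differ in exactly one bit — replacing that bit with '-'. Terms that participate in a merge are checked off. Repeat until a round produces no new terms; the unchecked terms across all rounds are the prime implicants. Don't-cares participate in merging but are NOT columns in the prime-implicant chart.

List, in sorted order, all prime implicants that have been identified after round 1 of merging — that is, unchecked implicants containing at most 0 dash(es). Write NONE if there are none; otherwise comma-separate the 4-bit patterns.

[col 0] 0001, 0010, 1000, 1011*, 1101*, 1110*, 1111*
[col 1] 1-11, 11-1, 111-
Prime implicants: 0001, 0010, 1-11, 1000, 11-1, 111-

0001, 0010, 1000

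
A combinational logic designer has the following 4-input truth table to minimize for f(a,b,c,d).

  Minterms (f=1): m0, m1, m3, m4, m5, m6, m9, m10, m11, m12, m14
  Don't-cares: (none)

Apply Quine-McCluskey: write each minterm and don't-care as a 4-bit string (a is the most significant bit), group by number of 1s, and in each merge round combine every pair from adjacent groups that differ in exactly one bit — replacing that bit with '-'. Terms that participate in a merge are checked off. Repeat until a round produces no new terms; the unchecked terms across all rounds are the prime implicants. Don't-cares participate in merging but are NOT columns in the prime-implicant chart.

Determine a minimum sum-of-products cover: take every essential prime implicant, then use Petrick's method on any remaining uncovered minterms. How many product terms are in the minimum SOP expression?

[col 0] 0000*, 0001*, 0011*, 0100*, 0101*, 0110*, 1001*, 1010*, 1011*, 1100*, 1110*
[col 1] -001*, -011*, -100*, -110*, 0-00*, 0-01*, 00-1*, 000-*, 01-0*, 010-*, 1-10, 10-1*, 101-, 11-0*
[col 2] -0-1, -1-0, 0-0-
Prime implicants: -0-1, -1-0, 0-0-, 1-10, 101-
PI chart (minterm → PIs covering it):
  0 | 0-0-  (sole → essential)
  1 | -0-1,0-0-
  3 | -0-1  (sole → essential)
  4 | -1-0,0-0-
  5 | 0-0-  (sole → essential)
  6 | -1-0  (sole → essential)
  9 | -0-1  (sole → essential)
  10 | 1-10,101-
  11 | -0-1,101-
  12 | -1-0  (sole → essential)
  14 | -1-0,1-10
Essential prime implicants: -0-1, -1-0, 0-0-
Petrick residual → 1-10
Minimum SOP uses 4 PIs: b'd + bd' + a'c' + acd'

4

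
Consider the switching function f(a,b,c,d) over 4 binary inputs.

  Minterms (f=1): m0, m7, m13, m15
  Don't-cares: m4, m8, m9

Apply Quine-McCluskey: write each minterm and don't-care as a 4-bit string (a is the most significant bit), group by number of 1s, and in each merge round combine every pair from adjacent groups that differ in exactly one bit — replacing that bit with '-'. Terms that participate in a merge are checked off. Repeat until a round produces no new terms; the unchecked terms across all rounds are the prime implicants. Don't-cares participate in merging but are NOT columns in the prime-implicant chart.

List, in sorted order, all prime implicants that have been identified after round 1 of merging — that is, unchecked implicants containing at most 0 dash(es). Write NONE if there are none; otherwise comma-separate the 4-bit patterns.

NONE

[col 0] 0000*, 0100*, 0111*, 1000*, 1001*, 1101*, 1111*
[col 1] -000, -111, 0-00, 1-01, 100-, 11-1
Prime implicants: -000, -111, 0-00, 1-01, 100-, 11-1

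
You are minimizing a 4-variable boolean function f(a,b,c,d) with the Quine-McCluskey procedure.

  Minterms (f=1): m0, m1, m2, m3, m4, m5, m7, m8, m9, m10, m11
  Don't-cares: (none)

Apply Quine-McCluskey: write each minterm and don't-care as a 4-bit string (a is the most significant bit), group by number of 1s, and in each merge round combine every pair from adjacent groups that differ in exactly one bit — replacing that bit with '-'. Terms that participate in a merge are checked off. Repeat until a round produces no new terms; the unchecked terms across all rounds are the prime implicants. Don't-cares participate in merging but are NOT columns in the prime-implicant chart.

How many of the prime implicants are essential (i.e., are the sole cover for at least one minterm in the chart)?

3

[col 0] 0000*, 0001*, 0010*, 0011*, 0100*, 0101*, 0111*, 1000*, 1001*, 1010*, 1011*
[col 1] -000*, -001*, -010*, -011*, 0-00*, 0-01*, 0-11*, 00-0*, 00-1*, 000-*, 001-*, 01-1*, 010-*, 10-0*, 10-1*, 100-*, 101-*
[col 2] -0-0*, -0-1*, -00-*, -01-*, 0--1, 0-0-, 00--*, 10--*
[col 3] -0--
Prime implicants: -0--, 0--1, 0-0-
PI chart (minterm → PIs covering it):
  0 | -0--,0-0-
  1 | -0--,0--1,0-0-
  2 | -0--  (sole → essential)
  3 | -0--,0--1
  4 | 0-0-  (sole → essential)
  5 | 0--1,0-0-
  7 | 0--1  (sole → essential)
  8 | -0--  (sole → essential)
  9 | -0--  (sole → essential)
  10 | -0--  (sole → essential)
  11 | -0--  (sole → essential)
Essential prime implicants: -0--, 0--1, 0-0-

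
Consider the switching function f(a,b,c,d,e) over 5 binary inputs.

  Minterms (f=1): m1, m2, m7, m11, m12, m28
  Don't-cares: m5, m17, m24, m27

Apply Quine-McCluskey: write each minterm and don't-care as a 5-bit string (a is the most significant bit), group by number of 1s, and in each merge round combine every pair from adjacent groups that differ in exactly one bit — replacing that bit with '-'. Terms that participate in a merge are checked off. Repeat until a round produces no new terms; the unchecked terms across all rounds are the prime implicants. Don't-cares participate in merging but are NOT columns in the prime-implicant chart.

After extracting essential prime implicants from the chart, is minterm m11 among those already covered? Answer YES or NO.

YES

Round 0: 00001✓ 00010 00101✓ 00111✓ 01011✓ 01100✓ 10001✓ 11000✓ 11011✓ 11100✓
Round 1: -0001 -1011 -1100 00-01 001-1 11-00
PIs = {-0001, -1011, -1100, 00-01, 00010, 001-1, 11-00}
Coverage chart:
  m1: -0001,00-01
  m2: 00010 ←essential
  m7: 001-1 ←essential
  m11: -1011 ←essential
  m12: -1100 ←essential
  m28: -1100,11-00
Essential: -1011, -1100, 00010, 001-1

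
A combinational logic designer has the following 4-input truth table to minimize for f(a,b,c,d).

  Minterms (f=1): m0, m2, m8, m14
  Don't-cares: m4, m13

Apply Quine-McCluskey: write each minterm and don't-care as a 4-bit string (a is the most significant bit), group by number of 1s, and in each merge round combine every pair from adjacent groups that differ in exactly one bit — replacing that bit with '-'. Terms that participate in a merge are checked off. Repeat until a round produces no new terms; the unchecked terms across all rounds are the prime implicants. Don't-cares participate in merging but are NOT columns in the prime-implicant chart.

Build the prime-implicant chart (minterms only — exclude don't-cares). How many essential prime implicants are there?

3

size-2^0 implicants → 0000(✓)  0010(✓)  0100(✓)  1000(✓)  1101  1110
size-2^1 implicants → -000  0-00  00-0
Unchecked terms (primes): -000, 0-00, 00-0, 1101, 1110
Minterm coverage:
  m0 ⊆ -000,0-00,00-0
  m2 ⊆ 00-0 [E]
  m8 ⊆ -000 [E]
  m14 ⊆ 1110 [E]
E = {-000, 00-0, 1110}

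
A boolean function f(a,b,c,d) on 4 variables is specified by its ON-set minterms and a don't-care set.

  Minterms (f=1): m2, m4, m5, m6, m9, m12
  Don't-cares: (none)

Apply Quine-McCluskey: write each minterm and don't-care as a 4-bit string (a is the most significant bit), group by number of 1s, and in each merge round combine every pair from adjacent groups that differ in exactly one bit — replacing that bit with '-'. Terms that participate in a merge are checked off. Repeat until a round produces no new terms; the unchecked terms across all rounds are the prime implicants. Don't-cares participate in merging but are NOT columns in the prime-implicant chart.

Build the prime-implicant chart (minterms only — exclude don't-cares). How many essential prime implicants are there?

4

[col 0] 0010*, 0100*, 0101*, 0110*, 1001, 1100*
[col 1] -100, 0-10, 01-0, 010-
Prime implicants: -100, 0-10, 01-0, 010-, 1001
PI chart (minterm → PIs covering it):
  2 | 0-10  (sole → essential)
  4 | -100,01-0,010-
  5 | 010-  (sole → essential)
  6 | 0-10,01-0
  9 | 1001  (sole → essential)
  12 | -100  (sole → essential)
Essential prime implicants: -100, 0-10, 010-, 1001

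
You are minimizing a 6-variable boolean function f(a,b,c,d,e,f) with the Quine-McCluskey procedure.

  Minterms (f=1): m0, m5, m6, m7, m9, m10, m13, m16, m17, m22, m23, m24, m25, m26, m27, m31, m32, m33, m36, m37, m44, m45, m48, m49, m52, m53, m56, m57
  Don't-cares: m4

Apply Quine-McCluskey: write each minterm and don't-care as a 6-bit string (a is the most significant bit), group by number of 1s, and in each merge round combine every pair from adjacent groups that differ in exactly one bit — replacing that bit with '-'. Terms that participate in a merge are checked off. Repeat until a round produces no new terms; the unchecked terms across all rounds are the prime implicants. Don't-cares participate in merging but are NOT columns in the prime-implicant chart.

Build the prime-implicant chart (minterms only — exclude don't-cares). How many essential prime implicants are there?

5

size-2^0 implicants → 000000(✓)  000100(✓)  000101(✓)  000110(✓)  000111(✓)  001001(✓)  001010(✓)  001101(✓)  010000(✓)  010001(✓)  010110(✓)  010111(✓)  011000(✓)  011001(✓)  011010(✓)  011011(✓)  011111(✓)  100000(✓)  100001(✓)  100100(✓)  100101(✓)  101100(✓)  101101(✓)  110000(✓)  110001(✓)  110100(✓)  110101(✓)  111000(✓)  111001(✓)
size-2^1 implicants → -00000(✓)  -00100(✓)  -00101(✓)  -01101(✓)  -10000(✓)  -10001(✓)  -11000(✓)  -11001(✓)  0-0000(✓)  0-0110(✓)  0-0111(✓)  0-1001  0-1010  00-101(✓)  000-00(✓)  0001-0(✓)  0001-1(✓)  00010-(✓)  00011-(✓)  001-01  01-000(✓)  01-001(✓)  01-111  01000-(✓)  01011-(✓)  011-11  0110-0(✓)  0110-1(✓)  01100-(✓)  01101-(✓)  1-0000(✓)  1-0001(✓)  1-0100(✓)  1-0101(✓)  10-100(✓)  10-101(✓)  100-00(✓)  100-01(✓)  10000-(✓)  10010-(✓)  10110-(✓)  11-000(✓)  11-001(✓)  110-00(✓)  110-01(✓)  11000-(✓)  11010-(✓)  11100-(✓)
size-2^2 implicants → --0000  -0-101  -00-00  -0010-  -1-000(✓)  -1-001(✓)  -1000-(✓)  -1100-(✓)  0-011-  0001--  01-00-(✓)  0110--  1-0-00(✓)  1-0-01(✓)  1-000-(✓)  1-010-(✓)  10-10-  100-0-(✓)  11-00-(✓)  110-0-(✓)
size-2^3 implicants → -1-00-  1-0-0-
Unchecked terms (primes): --0000, -0-101, -00-00, -0010-, -1-00-, 0-011-, 0-1001, 0-1010, 0001--, 001-01, 01-111, 011-11, 0110--, 1-0-0-, 10-10-
Minterm coverage:
  m0 ⊆ --0000,-00-00
  m5 ⊆ -0-101,-0010-,0001--
  m6 ⊆ 0-011-,0001--
  m7 ⊆ 0-011-,0001--
  m9 ⊆ 0-1001,001-01
  m10 ⊆ 0-1010 [E]
  m13 ⊆ -0-101,001-01
  m16 ⊆ --0000,-1-00-
  m17 ⊆ -1-00- [E]
  m22 ⊆ 0-011- [E]
  m23 ⊆ 0-011-,01-111
  m24 ⊆ -1-00-,0110--
  m25 ⊆ -1-00-,0-1001,0110--
  m26 ⊆ 0-1010,0110--
  m27 ⊆ 011-11,0110--
  m31 ⊆ 01-111,011-11
  m32 ⊆ --0000,-00-00,1-0-0-
  m33 ⊆ 1-0-0- [E]
  m36 ⊆ -00-00,-0010-,1-0-0-,10-10-
  m37 ⊆ -0-101,-0010-,1-0-0-,10-10-
  m44 ⊆ 10-10- [E]
  m45 ⊆ -0-101,10-10-
  m48 ⊆ --0000,-1-00-,1-0-0-
  m49 ⊆ -1-00-,1-0-0-
  m52 ⊆ 1-0-0- [E]
  m53 ⊆ 1-0-0- [E]
  m56 ⊆ -1-00- [E]
  m57 ⊆ -1-00- [E]
E = {-1-00-, 0-011-, 0-1010, 1-0-0-, 10-10-}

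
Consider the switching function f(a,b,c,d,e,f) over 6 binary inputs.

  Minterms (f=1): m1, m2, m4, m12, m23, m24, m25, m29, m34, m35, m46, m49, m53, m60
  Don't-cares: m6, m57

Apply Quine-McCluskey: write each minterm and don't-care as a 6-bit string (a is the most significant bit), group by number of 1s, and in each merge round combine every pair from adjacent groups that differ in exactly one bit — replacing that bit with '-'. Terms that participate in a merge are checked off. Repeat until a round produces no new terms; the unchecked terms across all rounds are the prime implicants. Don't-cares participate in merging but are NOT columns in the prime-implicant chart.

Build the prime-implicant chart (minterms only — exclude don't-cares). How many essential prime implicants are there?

[col 0] 000001, 000010*, 000100*, 000110*, 001100*, 010111, 011000*, 011001*, 011101*, 100010*, 100011*, 101110, 110001*, 110101*, 111001*, 111100
[col 1] -00010, -11001, 00-100, 000-10, 0001-0, 011-01, 01100-, 10001-, 11-001, 110-01
Prime implicants: -00010, -11001, 00-100, 000-10, 000001, 0001-0, 010111, 011-01, 01100-, 10001-, 101110, 11-001, 110-01, 111100
PI chart (minterm → PIs covering it):
  1 | 000001  (sole → essential)
  2 | -00010,000-10
  4 | 00-100,0001-0
  12 | 00-100  (sole → essential)
  23 | 010111  (sole → essential)
  24 | 01100-  (sole → essential)
  25 | -11001,011-01,01100-
  29 | 011-01  (sole → essential)
  34 | -00010,10001-
  35 | 10001-  (sole → essential)
  46 | 101110  (sole → essential)
  49 | 11-001,110-01
  53 | 110-01  (sole → essential)
  60 | 111100  (sole → essential)
Essential prime implicants: 00-100, 000001, 010111, 011-01, 01100-, 10001-, 101110, 110-01, 111100

9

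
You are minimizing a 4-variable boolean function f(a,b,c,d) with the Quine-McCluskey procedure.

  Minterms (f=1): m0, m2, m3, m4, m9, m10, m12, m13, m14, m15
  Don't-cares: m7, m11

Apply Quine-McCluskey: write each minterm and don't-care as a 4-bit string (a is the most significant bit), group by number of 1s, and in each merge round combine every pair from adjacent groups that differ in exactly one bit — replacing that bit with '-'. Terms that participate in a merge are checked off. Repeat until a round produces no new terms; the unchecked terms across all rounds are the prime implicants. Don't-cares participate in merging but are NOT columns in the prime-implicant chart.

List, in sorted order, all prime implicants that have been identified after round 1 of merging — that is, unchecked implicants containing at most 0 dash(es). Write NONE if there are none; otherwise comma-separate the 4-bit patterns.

NONE

Round 0: 0000✓ 0010✓ 0011✓ 0100✓ 0111✓ 1001✓ 1010✓ 1011✓ 1100✓ 1101✓ 1110✓ 1111✓
Round 1: -010✓ -011✓ -100 -111✓ 0-00 0-11✓ 00-0 001-✓ 1-01✓ 1-10✓ 1-11✓ 10-1✓ 101-✓ 11-0✓ 11-1✓ 110-✓ 111-✓
Round 2: --11 -01- 1--1 1-1- 11--
PIs = {--11, -01-, -100, 0-00, 00-0, 1--1, 1-1-, 11--}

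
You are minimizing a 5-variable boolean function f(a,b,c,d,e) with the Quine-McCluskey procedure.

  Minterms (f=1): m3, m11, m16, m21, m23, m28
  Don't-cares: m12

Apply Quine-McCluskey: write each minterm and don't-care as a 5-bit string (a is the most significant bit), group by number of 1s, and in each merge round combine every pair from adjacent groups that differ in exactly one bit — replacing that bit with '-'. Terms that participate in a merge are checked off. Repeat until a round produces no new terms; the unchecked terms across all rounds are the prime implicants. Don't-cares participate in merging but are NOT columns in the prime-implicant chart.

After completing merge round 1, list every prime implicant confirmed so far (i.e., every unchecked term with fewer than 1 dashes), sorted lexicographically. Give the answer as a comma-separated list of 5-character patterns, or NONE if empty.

10000

[col 0] 00011*, 01011*, 01100*, 10000, 10101*, 10111*, 11100*
[col 1] -1100, 0-011, 101-1
Prime implicants: -1100, 0-011, 10000, 101-1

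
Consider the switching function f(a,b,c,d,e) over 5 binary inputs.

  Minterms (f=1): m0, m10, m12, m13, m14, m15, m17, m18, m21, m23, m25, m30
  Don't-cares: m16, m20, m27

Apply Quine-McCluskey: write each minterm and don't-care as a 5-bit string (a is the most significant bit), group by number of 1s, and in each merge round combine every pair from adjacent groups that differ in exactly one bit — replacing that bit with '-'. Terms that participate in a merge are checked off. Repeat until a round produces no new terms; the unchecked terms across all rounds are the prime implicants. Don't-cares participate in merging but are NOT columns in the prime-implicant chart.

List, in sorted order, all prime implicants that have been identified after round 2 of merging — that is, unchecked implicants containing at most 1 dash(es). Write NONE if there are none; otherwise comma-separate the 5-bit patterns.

-0000, -1110, 01-10, 1-001, 100-0, 101-1, 110-1

size-2^0 implicants → 00000(✓)  01010(✓)  01100(✓)  01101(✓)  01110(✓)  01111(✓)  10000(✓)  10001(✓)  10010(✓)  10100(✓)  10101(✓)  10111(✓)  11001(✓)  11011(✓)  11110(✓)
size-2^1 implicants → -0000  -1110  01-10  011-0(✓)  011-1(✓)  0110-(✓)  0111-(✓)  1-001  10-00(✓)  10-01(✓)  100-0  1000-(✓)  101-1  1010-(✓)  110-1
size-2^2 implicants → 011--  10-0-
Unchecked terms (primes): -0000, -1110, 01-10, 011--, 1-001, 10-0-, 100-0, 101-1, 110-1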